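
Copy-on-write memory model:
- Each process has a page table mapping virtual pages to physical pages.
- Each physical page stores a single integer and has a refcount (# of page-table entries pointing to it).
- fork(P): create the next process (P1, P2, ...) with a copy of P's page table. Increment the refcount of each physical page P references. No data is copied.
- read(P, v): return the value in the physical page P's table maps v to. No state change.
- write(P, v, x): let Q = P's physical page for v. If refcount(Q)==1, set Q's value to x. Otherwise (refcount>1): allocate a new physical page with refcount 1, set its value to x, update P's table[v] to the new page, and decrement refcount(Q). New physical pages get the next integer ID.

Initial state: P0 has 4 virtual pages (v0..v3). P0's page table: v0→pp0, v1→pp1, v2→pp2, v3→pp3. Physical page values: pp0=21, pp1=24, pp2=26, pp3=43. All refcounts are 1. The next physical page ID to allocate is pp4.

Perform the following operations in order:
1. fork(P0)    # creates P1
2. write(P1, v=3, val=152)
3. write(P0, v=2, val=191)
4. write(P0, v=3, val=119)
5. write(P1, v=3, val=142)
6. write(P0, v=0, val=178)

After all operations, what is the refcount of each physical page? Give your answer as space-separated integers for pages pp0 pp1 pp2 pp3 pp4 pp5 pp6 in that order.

Op 1: fork(P0) -> P1. 4 ppages; refcounts: pp0:2 pp1:2 pp2:2 pp3:2
Op 2: write(P1, v3, 152). refcount(pp3)=2>1 -> COPY to pp4. 5 ppages; refcounts: pp0:2 pp1:2 pp2:2 pp3:1 pp4:1
Op 3: write(P0, v2, 191). refcount(pp2)=2>1 -> COPY to pp5. 6 ppages; refcounts: pp0:2 pp1:2 pp2:1 pp3:1 pp4:1 pp5:1
Op 4: write(P0, v3, 119). refcount(pp3)=1 -> write in place. 6 ppages; refcounts: pp0:2 pp1:2 pp2:1 pp3:1 pp4:1 pp5:1
Op 5: write(P1, v3, 142). refcount(pp4)=1 -> write in place. 6 ppages; refcounts: pp0:2 pp1:2 pp2:1 pp3:1 pp4:1 pp5:1
Op 6: write(P0, v0, 178). refcount(pp0)=2>1 -> COPY to pp6. 7 ppages; refcounts: pp0:1 pp1:2 pp2:1 pp3:1 pp4:1 pp5:1 pp6:1

Answer: 1 2 1 1 1 1 1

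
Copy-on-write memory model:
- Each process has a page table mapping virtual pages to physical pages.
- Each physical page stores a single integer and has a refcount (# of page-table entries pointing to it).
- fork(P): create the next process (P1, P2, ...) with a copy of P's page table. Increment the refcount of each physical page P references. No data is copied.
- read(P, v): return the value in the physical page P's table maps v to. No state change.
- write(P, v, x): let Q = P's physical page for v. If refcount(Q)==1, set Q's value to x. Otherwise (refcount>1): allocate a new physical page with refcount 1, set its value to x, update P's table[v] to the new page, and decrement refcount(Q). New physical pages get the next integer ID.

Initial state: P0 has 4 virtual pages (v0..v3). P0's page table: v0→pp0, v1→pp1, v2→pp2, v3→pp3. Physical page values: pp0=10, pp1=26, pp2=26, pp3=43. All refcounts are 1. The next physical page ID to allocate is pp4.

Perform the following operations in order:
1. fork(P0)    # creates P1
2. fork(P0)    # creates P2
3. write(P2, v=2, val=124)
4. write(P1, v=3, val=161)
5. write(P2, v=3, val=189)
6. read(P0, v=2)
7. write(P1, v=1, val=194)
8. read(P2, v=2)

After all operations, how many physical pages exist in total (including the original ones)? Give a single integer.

Answer: 8

Derivation:
Op 1: fork(P0) -> P1. 4 ppages; refcounts: pp0:2 pp1:2 pp2:2 pp3:2
Op 2: fork(P0) -> P2. 4 ppages; refcounts: pp0:3 pp1:3 pp2:3 pp3:3
Op 3: write(P2, v2, 124). refcount(pp2)=3>1 -> COPY to pp4. 5 ppages; refcounts: pp0:3 pp1:3 pp2:2 pp3:3 pp4:1
Op 4: write(P1, v3, 161). refcount(pp3)=3>1 -> COPY to pp5. 6 ppages; refcounts: pp0:3 pp1:3 pp2:2 pp3:2 pp4:1 pp5:1
Op 5: write(P2, v3, 189). refcount(pp3)=2>1 -> COPY to pp6. 7 ppages; refcounts: pp0:3 pp1:3 pp2:2 pp3:1 pp4:1 pp5:1 pp6:1
Op 6: read(P0, v2) -> 26. No state change.
Op 7: write(P1, v1, 194). refcount(pp1)=3>1 -> COPY to pp7. 8 ppages; refcounts: pp0:3 pp1:2 pp2:2 pp3:1 pp4:1 pp5:1 pp6:1 pp7:1
Op 8: read(P2, v2) -> 124. No state change.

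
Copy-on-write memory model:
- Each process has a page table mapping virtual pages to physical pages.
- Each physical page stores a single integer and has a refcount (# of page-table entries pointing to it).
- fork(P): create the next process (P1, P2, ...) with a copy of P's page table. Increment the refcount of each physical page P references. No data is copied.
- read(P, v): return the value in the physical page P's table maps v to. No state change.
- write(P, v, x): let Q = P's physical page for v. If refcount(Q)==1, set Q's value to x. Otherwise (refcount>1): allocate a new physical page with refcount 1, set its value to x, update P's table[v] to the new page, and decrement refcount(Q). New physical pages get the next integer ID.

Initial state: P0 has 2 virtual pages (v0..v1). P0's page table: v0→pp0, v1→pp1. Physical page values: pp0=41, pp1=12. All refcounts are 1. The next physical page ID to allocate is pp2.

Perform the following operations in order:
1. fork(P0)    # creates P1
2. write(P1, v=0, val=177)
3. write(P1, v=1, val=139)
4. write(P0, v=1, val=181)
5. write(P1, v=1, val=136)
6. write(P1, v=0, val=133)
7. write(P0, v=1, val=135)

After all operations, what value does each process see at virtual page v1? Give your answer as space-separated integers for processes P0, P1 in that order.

Op 1: fork(P0) -> P1. 2 ppages; refcounts: pp0:2 pp1:2
Op 2: write(P1, v0, 177). refcount(pp0)=2>1 -> COPY to pp2. 3 ppages; refcounts: pp0:1 pp1:2 pp2:1
Op 3: write(P1, v1, 139). refcount(pp1)=2>1 -> COPY to pp3. 4 ppages; refcounts: pp0:1 pp1:1 pp2:1 pp3:1
Op 4: write(P0, v1, 181). refcount(pp1)=1 -> write in place. 4 ppages; refcounts: pp0:1 pp1:1 pp2:1 pp3:1
Op 5: write(P1, v1, 136). refcount(pp3)=1 -> write in place. 4 ppages; refcounts: pp0:1 pp1:1 pp2:1 pp3:1
Op 6: write(P1, v0, 133). refcount(pp2)=1 -> write in place. 4 ppages; refcounts: pp0:1 pp1:1 pp2:1 pp3:1
Op 7: write(P0, v1, 135). refcount(pp1)=1 -> write in place. 4 ppages; refcounts: pp0:1 pp1:1 pp2:1 pp3:1
P0: v1 -> pp1 = 135
P1: v1 -> pp3 = 136

Answer: 135 136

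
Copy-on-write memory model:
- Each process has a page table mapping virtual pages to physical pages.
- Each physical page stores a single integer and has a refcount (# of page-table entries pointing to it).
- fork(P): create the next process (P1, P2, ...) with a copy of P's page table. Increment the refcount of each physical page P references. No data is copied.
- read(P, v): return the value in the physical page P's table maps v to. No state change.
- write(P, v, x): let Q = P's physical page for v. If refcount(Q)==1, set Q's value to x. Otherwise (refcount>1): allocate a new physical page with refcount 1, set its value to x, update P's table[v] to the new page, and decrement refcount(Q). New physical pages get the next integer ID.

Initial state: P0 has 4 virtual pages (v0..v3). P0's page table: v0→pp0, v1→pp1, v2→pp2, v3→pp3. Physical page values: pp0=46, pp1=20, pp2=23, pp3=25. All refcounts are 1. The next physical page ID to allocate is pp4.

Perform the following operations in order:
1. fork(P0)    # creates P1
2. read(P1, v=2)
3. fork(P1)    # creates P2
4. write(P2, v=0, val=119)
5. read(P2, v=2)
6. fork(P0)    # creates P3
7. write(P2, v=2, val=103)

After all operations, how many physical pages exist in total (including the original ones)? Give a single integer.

Answer: 6

Derivation:
Op 1: fork(P0) -> P1. 4 ppages; refcounts: pp0:2 pp1:2 pp2:2 pp3:2
Op 2: read(P1, v2) -> 23. No state change.
Op 3: fork(P1) -> P2. 4 ppages; refcounts: pp0:3 pp1:3 pp2:3 pp3:3
Op 4: write(P2, v0, 119). refcount(pp0)=3>1 -> COPY to pp4. 5 ppages; refcounts: pp0:2 pp1:3 pp2:3 pp3:3 pp4:1
Op 5: read(P2, v2) -> 23. No state change.
Op 6: fork(P0) -> P3. 5 ppages; refcounts: pp0:3 pp1:4 pp2:4 pp3:4 pp4:1
Op 7: write(P2, v2, 103). refcount(pp2)=4>1 -> COPY to pp5. 6 ppages; refcounts: pp0:3 pp1:4 pp2:3 pp3:4 pp4:1 pp5:1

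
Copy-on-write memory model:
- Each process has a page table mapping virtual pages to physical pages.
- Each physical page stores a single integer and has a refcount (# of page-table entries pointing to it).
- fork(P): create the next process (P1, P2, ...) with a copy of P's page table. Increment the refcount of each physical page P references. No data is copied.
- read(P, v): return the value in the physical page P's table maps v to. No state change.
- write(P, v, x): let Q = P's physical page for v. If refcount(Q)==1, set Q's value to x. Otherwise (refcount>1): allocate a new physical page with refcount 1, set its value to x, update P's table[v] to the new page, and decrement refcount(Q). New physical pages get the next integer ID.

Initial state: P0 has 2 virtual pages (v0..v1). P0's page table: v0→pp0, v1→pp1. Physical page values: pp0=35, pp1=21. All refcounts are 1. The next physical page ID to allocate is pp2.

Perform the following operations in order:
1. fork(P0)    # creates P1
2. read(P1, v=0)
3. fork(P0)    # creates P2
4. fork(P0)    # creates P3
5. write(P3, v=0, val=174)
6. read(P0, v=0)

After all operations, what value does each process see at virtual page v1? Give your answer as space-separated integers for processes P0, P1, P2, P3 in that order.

Answer: 21 21 21 21

Derivation:
Op 1: fork(P0) -> P1. 2 ppages; refcounts: pp0:2 pp1:2
Op 2: read(P1, v0) -> 35. No state change.
Op 3: fork(P0) -> P2. 2 ppages; refcounts: pp0:3 pp1:3
Op 4: fork(P0) -> P3. 2 ppages; refcounts: pp0:4 pp1:4
Op 5: write(P3, v0, 174). refcount(pp0)=4>1 -> COPY to pp2. 3 ppages; refcounts: pp0:3 pp1:4 pp2:1
Op 6: read(P0, v0) -> 35. No state change.
P0: v1 -> pp1 = 21
P1: v1 -> pp1 = 21
P2: v1 -> pp1 = 21
P3: v1 -> pp1 = 21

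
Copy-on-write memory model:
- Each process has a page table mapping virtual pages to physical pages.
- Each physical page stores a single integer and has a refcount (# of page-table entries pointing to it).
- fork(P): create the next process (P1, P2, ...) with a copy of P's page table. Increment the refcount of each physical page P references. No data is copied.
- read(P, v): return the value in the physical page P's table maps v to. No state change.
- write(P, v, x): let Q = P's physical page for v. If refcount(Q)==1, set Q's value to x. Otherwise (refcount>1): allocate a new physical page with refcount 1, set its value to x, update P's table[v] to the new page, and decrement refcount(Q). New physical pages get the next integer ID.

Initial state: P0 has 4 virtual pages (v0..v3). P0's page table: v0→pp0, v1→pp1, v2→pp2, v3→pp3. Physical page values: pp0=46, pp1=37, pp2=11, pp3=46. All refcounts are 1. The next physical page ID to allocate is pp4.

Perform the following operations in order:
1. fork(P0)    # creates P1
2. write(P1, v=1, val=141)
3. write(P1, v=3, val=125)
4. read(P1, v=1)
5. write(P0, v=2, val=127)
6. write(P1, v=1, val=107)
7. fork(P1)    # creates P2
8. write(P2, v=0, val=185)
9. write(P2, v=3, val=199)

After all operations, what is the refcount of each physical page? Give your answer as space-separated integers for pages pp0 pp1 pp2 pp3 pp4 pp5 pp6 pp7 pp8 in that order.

Op 1: fork(P0) -> P1. 4 ppages; refcounts: pp0:2 pp1:2 pp2:2 pp3:2
Op 2: write(P1, v1, 141). refcount(pp1)=2>1 -> COPY to pp4. 5 ppages; refcounts: pp0:2 pp1:1 pp2:2 pp3:2 pp4:1
Op 3: write(P1, v3, 125). refcount(pp3)=2>1 -> COPY to pp5. 6 ppages; refcounts: pp0:2 pp1:1 pp2:2 pp3:1 pp4:1 pp5:1
Op 4: read(P1, v1) -> 141. No state change.
Op 5: write(P0, v2, 127). refcount(pp2)=2>1 -> COPY to pp6. 7 ppages; refcounts: pp0:2 pp1:1 pp2:1 pp3:1 pp4:1 pp5:1 pp6:1
Op 6: write(P1, v1, 107). refcount(pp4)=1 -> write in place. 7 ppages; refcounts: pp0:2 pp1:1 pp2:1 pp3:1 pp4:1 pp5:1 pp6:1
Op 7: fork(P1) -> P2. 7 ppages; refcounts: pp0:3 pp1:1 pp2:2 pp3:1 pp4:2 pp5:2 pp6:1
Op 8: write(P2, v0, 185). refcount(pp0)=3>1 -> COPY to pp7. 8 ppages; refcounts: pp0:2 pp1:1 pp2:2 pp3:1 pp4:2 pp5:2 pp6:1 pp7:1
Op 9: write(P2, v3, 199). refcount(pp5)=2>1 -> COPY to pp8. 9 ppages; refcounts: pp0:2 pp1:1 pp2:2 pp3:1 pp4:2 pp5:1 pp6:1 pp7:1 pp8:1

Answer: 2 1 2 1 2 1 1 1 1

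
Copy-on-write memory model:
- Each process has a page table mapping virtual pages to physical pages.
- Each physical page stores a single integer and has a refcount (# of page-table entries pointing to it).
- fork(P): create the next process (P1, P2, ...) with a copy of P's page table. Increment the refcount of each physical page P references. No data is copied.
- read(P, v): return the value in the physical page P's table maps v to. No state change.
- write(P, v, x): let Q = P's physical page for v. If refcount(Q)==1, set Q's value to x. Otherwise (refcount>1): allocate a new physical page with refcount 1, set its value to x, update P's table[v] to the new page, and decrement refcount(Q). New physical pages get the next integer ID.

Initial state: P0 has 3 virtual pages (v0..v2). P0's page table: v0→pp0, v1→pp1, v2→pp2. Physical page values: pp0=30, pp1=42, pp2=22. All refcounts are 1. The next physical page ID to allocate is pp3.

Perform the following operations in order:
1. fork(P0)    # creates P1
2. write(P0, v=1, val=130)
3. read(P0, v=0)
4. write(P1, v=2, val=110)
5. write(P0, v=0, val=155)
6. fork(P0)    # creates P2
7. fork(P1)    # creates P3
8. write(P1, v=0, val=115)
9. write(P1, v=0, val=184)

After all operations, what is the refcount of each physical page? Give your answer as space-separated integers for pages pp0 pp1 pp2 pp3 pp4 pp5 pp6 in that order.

Answer: 1 2 2 2 2 2 1

Derivation:
Op 1: fork(P0) -> P1. 3 ppages; refcounts: pp0:2 pp1:2 pp2:2
Op 2: write(P0, v1, 130). refcount(pp1)=2>1 -> COPY to pp3. 4 ppages; refcounts: pp0:2 pp1:1 pp2:2 pp3:1
Op 3: read(P0, v0) -> 30. No state change.
Op 4: write(P1, v2, 110). refcount(pp2)=2>1 -> COPY to pp4. 5 ppages; refcounts: pp0:2 pp1:1 pp2:1 pp3:1 pp4:1
Op 5: write(P0, v0, 155). refcount(pp0)=2>1 -> COPY to pp5. 6 ppages; refcounts: pp0:1 pp1:1 pp2:1 pp3:1 pp4:1 pp5:1
Op 6: fork(P0) -> P2. 6 ppages; refcounts: pp0:1 pp1:1 pp2:2 pp3:2 pp4:1 pp5:2
Op 7: fork(P1) -> P3. 6 ppages; refcounts: pp0:2 pp1:2 pp2:2 pp3:2 pp4:2 pp5:2
Op 8: write(P1, v0, 115). refcount(pp0)=2>1 -> COPY to pp6. 7 ppages; refcounts: pp0:1 pp1:2 pp2:2 pp3:2 pp4:2 pp5:2 pp6:1
Op 9: write(P1, v0, 184). refcount(pp6)=1 -> write in place. 7 ppages; refcounts: pp0:1 pp1:2 pp2:2 pp3:2 pp4:2 pp5:2 pp6:1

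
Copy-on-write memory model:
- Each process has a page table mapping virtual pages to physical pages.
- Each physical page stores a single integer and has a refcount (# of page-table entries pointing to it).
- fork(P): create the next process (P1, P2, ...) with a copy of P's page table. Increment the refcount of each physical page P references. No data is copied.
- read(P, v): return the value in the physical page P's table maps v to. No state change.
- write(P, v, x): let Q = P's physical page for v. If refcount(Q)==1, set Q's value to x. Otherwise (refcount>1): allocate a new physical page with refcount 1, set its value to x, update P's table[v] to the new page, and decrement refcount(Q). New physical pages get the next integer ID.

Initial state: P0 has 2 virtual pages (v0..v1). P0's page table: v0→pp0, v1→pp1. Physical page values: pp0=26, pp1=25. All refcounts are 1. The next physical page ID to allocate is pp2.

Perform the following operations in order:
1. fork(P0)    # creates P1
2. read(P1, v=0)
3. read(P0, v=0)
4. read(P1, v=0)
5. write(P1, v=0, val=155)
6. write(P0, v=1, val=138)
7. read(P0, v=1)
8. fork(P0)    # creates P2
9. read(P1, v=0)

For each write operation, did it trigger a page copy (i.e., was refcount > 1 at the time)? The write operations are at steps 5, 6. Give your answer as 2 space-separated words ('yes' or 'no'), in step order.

Op 1: fork(P0) -> P1. 2 ppages; refcounts: pp0:2 pp1:2
Op 2: read(P1, v0) -> 26. No state change.
Op 3: read(P0, v0) -> 26. No state change.
Op 4: read(P1, v0) -> 26. No state change.
Op 5: write(P1, v0, 155). refcount(pp0)=2>1 -> COPY to pp2. 3 ppages; refcounts: pp0:1 pp1:2 pp2:1
Op 6: write(P0, v1, 138). refcount(pp1)=2>1 -> COPY to pp3. 4 ppages; refcounts: pp0:1 pp1:1 pp2:1 pp3:1
Op 7: read(P0, v1) -> 138. No state change.
Op 8: fork(P0) -> P2. 4 ppages; refcounts: pp0:2 pp1:1 pp2:1 pp3:2
Op 9: read(P1, v0) -> 155. No state change.

yes yes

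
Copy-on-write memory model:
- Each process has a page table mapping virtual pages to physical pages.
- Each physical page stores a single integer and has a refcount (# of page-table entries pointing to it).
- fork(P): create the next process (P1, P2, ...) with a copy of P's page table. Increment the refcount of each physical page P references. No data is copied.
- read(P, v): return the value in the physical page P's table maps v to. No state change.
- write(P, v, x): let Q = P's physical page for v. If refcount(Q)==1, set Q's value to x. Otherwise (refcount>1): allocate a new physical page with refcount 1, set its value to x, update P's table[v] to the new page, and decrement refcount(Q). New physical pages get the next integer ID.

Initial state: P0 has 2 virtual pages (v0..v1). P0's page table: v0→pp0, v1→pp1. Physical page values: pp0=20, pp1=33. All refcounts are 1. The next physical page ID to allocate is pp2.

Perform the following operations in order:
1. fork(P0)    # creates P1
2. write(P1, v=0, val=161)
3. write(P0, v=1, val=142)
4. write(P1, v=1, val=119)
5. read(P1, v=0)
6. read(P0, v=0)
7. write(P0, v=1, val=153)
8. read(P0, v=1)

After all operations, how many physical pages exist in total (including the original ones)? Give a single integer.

Op 1: fork(P0) -> P1. 2 ppages; refcounts: pp0:2 pp1:2
Op 2: write(P1, v0, 161). refcount(pp0)=2>1 -> COPY to pp2. 3 ppages; refcounts: pp0:1 pp1:2 pp2:1
Op 3: write(P0, v1, 142). refcount(pp1)=2>1 -> COPY to pp3. 4 ppages; refcounts: pp0:1 pp1:1 pp2:1 pp3:1
Op 4: write(P1, v1, 119). refcount(pp1)=1 -> write in place. 4 ppages; refcounts: pp0:1 pp1:1 pp2:1 pp3:1
Op 5: read(P1, v0) -> 161. No state change.
Op 6: read(P0, v0) -> 20. No state change.
Op 7: write(P0, v1, 153). refcount(pp3)=1 -> write in place. 4 ppages; refcounts: pp0:1 pp1:1 pp2:1 pp3:1
Op 8: read(P0, v1) -> 153. No state change.

Answer: 4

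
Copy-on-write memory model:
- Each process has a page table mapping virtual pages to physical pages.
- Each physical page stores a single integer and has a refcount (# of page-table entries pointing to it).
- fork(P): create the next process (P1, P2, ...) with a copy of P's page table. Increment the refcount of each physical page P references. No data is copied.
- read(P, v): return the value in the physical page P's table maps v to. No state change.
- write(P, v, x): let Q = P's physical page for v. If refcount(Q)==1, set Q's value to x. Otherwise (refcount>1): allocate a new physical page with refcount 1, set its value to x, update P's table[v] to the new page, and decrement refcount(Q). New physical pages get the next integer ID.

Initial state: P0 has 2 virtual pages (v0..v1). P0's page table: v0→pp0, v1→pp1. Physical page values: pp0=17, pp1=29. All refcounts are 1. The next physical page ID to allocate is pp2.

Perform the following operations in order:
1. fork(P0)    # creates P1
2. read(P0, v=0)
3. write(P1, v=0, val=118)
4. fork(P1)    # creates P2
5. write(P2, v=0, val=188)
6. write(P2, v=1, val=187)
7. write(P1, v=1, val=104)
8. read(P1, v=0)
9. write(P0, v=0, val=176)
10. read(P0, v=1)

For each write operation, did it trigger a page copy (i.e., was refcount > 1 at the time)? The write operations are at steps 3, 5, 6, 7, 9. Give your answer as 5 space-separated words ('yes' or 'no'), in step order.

Op 1: fork(P0) -> P1. 2 ppages; refcounts: pp0:2 pp1:2
Op 2: read(P0, v0) -> 17. No state change.
Op 3: write(P1, v0, 118). refcount(pp0)=2>1 -> COPY to pp2. 3 ppages; refcounts: pp0:1 pp1:2 pp2:1
Op 4: fork(P1) -> P2. 3 ppages; refcounts: pp0:1 pp1:3 pp2:2
Op 5: write(P2, v0, 188). refcount(pp2)=2>1 -> COPY to pp3. 4 ppages; refcounts: pp0:1 pp1:3 pp2:1 pp3:1
Op 6: write(P2, v1, 187). refcount(pp1)=3>1 -> COPY to pp4. 5 ppages; refcounts: pp0:1 pp1:2 pp2:1 pp3:1 pp4:1
Op 7: write(P1, v1, 104). refcount(pp1)=2>1 -> COPY to pp5. 6 ppages; refcounts: pp0:1 pp1:1 pp2:1 pp3:1 pp4:1 pp5:1
Op 8: read(P1, v0) -> 118. No state change.
Op 9: write(P0, v0, 176). refcount(pp0)=1 -> write in place. 6 ppages; refcounts: pp0:1 pp1:1 pp2:1 pp3:1 pp4:1 pp5:1
Op 10: read(P0, v1) -> 29. No state change.

yes yes yes yes no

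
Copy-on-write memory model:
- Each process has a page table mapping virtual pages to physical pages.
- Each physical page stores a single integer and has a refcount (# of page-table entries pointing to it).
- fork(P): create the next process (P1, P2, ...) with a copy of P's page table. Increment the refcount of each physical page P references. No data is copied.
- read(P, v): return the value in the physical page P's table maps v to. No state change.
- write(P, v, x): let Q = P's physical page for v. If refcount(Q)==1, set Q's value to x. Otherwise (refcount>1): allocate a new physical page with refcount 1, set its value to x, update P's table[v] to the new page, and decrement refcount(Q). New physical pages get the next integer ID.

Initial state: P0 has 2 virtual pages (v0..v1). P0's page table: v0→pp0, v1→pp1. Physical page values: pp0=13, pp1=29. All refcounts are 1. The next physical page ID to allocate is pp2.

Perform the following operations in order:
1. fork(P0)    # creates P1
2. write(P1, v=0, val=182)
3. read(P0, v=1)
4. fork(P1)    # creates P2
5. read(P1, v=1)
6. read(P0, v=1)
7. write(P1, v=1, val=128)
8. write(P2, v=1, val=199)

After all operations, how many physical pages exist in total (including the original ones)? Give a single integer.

Op 1: fork(P0) -> P1. 2 ppages; refcounts: pp0:2 pp1:2
Op 2: write(P1, v0, 182). refcount(pp0)=2>1 -> COPY to pp2. 3 ppages; refcounts: pp0:1 pp1:2 pp2:1
Op 3: read(P0, v1) -> 29. No state change.
Op 4: fork(P1) -> P2. 3 ppages; refcounts: pp0:1 pp1:3 pp2:2
Op 5: read(P1, v1) -> 29. No state change.
Op 6: read(P0, v1) -> 29. No state change.
Op 7: write(P1, v1, 128). refcount(pp1)=3>1 -> COPY to pp3. 4 ppages; refcounts: pp0:1 pp1:2 pp2:2 pp3:1
Op 8: write(P2, v1, 199). refcount(pp1)=2>1 -> COPY to pp4. 5 ppages; refcounts: pp0:1 pp1:1 pp2:2 pp3:1 pp4:1

Answer: 5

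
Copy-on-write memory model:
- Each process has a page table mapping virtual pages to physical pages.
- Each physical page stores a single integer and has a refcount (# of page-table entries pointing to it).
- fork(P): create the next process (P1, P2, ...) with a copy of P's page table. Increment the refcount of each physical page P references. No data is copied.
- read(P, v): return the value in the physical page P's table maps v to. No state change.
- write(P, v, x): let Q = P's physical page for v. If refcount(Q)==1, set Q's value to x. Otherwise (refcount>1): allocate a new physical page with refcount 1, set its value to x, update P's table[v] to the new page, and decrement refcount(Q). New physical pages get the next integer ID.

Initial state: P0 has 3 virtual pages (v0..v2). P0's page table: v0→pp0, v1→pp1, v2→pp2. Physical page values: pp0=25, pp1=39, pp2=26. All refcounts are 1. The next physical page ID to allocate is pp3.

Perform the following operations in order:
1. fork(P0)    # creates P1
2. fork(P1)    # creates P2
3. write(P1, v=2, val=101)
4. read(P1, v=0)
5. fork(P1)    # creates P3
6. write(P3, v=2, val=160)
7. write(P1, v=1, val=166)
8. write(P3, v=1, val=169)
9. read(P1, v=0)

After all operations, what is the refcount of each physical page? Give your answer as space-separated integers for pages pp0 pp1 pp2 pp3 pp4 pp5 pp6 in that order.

Op 1: fork(P0) -> P1. 3 ppages; refcounts: pp0:2 pp1:2 pp2:2
Op 2: fork(P1) -> P2. 3 ppages; refcounts: pp0:3 pp1:3 pp2:3
Op 3: write(P1, v2, 101). refcount(pp2)=3>1 -> COPY to pp3. 4 ppages; refcounts: pp0:3 pp1:3 pp2:2 pp3:1
Op 4: read(P1, v0) -> 25. No state change.
Op 5: fork(P1) -> P3. 4 ppages; refcounts: pp0:4 pp1:4 pp2:2 pp3:2
Op 6: write(P3, v2, 160). refcount(pp3)=2>1 -> COPY to pp4. 5 ppages; refcounts: pp0:4 pp1:4 pp2:2 pp3:1 pp4:1
Op 7: write(P1, v1, 166). refcount(pp1)=4>1 -> COPY to pp5. 6 ppages; refcounts: pp0:4 pp1:3 pp2:2 pp3:1 pp4:1 pp5:1
Op 8: write(P3, v1, 169). refcount(pp1)=3>1 -> COPY to pp6. 7 ppages; refcounts: pp0:4 pp1:2 pp2:2 pp3:1 pp4:1 pp5:1 pp6:1
Op 9: read(P1, v0) -> 25. No state change.

Answer: 4 2 2 1 1 1 1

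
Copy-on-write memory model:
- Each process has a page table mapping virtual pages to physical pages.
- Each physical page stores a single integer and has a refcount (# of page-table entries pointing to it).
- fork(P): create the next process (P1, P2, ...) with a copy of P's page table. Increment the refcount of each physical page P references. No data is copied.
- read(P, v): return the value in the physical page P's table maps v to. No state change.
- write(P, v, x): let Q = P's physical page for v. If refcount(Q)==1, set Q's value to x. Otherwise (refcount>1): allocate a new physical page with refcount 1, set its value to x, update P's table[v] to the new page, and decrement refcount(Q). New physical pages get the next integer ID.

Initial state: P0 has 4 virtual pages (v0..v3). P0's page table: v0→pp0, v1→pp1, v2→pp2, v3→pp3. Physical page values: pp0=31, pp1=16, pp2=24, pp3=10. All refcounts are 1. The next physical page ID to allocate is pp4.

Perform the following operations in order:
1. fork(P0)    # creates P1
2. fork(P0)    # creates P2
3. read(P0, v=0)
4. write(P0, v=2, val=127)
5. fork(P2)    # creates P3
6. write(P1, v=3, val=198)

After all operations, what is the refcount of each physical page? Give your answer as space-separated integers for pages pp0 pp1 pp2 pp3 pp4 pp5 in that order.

Op 1: fork(P0) -> P1. 4 ppages; refcounts: pp0:2 pp1:2 pp2:2 pp3:2
Op 2: fork(P0) -> P2. 4 ppages; refcounts: pp0:3 pp1:3 pp2:3 pp3:3
Op 3: read(P0, v0) -> 31. No state change.
Op 4: write(P0, v2, 127). refcount(pp2)=3>1 -> COPY to pp4. 5 ppages; refcounts: pp0:3 pp1:3 pp2:2 pp3:3 pp4:1
Op 5: fork(P2) -> P3. 5 ppages; refcounts: pp0:4 pp1:4 pp2:3 pp3:4 pp4:1
Op 6: write(P1, v3, 198). refcount(pp3)=4>1 -> COPY to pp5. 6 ppages; refcounts: pp0:4 pp1:4 pp2:3 pp3:3 pp4:1 pp5:1

Answer: 4 4 3 3 1 1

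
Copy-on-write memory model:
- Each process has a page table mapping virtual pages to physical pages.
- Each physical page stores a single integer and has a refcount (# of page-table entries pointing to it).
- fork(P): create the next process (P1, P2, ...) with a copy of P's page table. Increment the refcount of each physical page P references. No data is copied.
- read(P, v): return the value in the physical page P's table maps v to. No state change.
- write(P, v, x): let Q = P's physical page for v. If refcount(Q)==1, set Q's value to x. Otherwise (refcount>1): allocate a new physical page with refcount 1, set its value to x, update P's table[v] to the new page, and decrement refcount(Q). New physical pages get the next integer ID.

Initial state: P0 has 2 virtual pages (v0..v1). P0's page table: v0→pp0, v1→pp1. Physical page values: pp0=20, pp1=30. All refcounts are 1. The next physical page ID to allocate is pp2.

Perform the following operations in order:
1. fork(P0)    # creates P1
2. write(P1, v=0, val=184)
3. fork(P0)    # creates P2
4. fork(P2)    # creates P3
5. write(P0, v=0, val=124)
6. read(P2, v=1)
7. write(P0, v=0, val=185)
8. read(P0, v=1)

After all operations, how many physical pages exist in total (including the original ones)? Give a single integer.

Answer: 4

Derivation:
Op 1: fork(P0) -> P1. 2 ppages; refcounts: pp0:2 pp1:2
Op 2: write(P1, v0, 184). refcount(pp0)=2>1 -> COPY to pp2. 3 ppages; refcounts: pp0:1 pp1:2 pp2:1
Op 3: fork(P0) -> P2. 3 ppages; refcounts: pp0:2 pp1:3 pp2:1
Op 4: fork(P2) -> P3. 3 ppages; refcounts: pp0:3 pp1:4 pp2:1
Op 5: write(P0, v0, 124). refcount(pp0)=3>1 -> COPY to pp3. 4 ppages; refcounts: pp0:2 pp1:4 pp2:1 pp3:1
Op 6: read(P2, v1) -> 30. No state change.
Op 7: write(P0, v0, 185). refcount(pp3)=1 -> write in place. 4 ppages; refcounts: pp0:2 pp1:4 pp2:1 pp3:1
Op 8: read(P0, v1) -> 30. No state change.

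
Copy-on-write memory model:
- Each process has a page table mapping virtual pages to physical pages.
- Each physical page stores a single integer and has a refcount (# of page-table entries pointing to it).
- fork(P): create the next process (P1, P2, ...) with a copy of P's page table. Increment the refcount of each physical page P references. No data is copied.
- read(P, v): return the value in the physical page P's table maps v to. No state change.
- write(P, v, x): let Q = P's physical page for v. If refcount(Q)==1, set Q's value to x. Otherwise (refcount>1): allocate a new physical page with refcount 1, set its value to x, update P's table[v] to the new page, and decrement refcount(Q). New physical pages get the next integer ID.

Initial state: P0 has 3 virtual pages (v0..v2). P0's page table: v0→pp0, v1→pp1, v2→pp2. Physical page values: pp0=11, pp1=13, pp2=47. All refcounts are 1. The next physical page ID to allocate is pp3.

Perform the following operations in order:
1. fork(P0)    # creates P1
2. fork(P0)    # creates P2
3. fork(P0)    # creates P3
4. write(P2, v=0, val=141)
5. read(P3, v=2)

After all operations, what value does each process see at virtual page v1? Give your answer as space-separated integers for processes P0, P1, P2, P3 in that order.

Answer: 13 13 13 13

Derivation:
Op 1: fork(P0) -> P1. 3 ppages; refcounts: pp0:2 pp1:2 pp2:2
Op 2: fork(P0) -> P2. 3 ppages; refcounts: pp0:3 pp1:3 pp2:3
Op 3: fork(P0) -> P3. 3 ppages; refcounts: pp0:4 pp1:4 pp2:4
Op 4: write(P2, v0, 141). refcount(pp0)=4>1 -> COPY to pp3. 4 ppages; refcounts: pp0:3 pp1:4 pp2:4 pp3:1
Op 5: read(P3, v2) -> 47. No state change.
P0: v1 -> pp1 = 13
P1: v1 -> pp1 = 13
P2: v1 -> pp1 = 13
P3: v1 -> pp1 = 13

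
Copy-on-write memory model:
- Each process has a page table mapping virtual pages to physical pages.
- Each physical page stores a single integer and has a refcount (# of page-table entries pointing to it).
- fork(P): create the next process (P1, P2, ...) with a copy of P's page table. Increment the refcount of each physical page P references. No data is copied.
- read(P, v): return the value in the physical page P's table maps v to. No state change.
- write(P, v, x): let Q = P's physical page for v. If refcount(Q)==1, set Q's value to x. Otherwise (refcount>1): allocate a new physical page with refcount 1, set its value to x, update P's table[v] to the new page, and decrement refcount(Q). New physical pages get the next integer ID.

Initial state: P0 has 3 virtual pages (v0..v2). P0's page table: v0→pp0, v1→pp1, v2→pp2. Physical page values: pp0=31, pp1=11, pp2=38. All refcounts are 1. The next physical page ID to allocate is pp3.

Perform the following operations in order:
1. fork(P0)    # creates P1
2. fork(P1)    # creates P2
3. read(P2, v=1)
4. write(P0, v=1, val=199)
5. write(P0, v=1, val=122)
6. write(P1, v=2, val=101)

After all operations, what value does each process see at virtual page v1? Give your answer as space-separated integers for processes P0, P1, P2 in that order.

Answer: 122 11 11

Derivation:
Op 1: fork(P0) -> P1. 3 ppages; refcounts: pp0:2 pp1:2 pp2:2
Op 2: fork(P1) -> P2. 3 ppages; refcounts: pp0:3 pp1:3 pp2:3
Op 3: read(P2, v1) -> 11. No state change.
Op 4: write(P0, v1, 199). refcount(pp1)=3>1 -> COPY to pp3. 4 ppages; refcounts: pp0:3 pp1:2 pp2:3 pp3:1
Op 5: write(P0, v1, 122). refcount(pp3)=1 -> write in place. 4 ppages; refcounts: pp0:3 pp1:2 pp2:3 pp3:1
Op 6: write(P1, v2, 101). refcount(pp2)=3>1 -> COPY to pp4. 5 ppages; refcounts: pp0:3 pp1:2 pp2:2 pp3:1 pp4:1
P0: v1 -> pp3 = 122
P1: v1 -> pp1 = 11
P2: v1 -> pp1 = 11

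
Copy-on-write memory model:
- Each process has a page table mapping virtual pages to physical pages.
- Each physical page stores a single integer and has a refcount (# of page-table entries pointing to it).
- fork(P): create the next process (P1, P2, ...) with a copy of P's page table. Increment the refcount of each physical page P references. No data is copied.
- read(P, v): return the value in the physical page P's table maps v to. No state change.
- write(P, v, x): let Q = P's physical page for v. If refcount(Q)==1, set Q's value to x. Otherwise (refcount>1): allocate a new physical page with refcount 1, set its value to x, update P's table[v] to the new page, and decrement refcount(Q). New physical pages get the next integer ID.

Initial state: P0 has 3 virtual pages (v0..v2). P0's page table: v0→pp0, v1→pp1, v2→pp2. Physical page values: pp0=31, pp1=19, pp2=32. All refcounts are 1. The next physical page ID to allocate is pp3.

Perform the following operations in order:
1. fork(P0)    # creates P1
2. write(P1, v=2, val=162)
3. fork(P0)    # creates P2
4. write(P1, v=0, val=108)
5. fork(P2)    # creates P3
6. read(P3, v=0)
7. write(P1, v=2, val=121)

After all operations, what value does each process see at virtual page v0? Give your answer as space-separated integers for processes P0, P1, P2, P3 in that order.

Answer: 31 108 31 31

Derivation:
Op 1: fork(P0) -> P1. 3 ppages; refcounts: pp0:2 pp1:2 pp2:2
Op 2: write(P1, v2, 162). refcount(pp2)=2>1 -> COPY to pp3. 4 ppages; refcounts: pp0:2 pp1:2 pp2:1 pp3:1
Op 3: fork(P0) -> P2. 4 ppages; refcounts: pp0:3 pp1:3 pp2:2 pp3:1
Op 4: write(P1, v0, 108). refcount(pp0)=3>1 -> COPY to pp4. 5 ppages; refcounts: pp0:2 pp1:3 pp2:2 pp3:1 pp4:1
Op 5: fork(P2) -> P3. 5 ppages; refcounts: pp0:3 pp1:4 pp2:3 pp3:1 pp4:1
Op 6: read(P3, v0) -> 31. No state change.
Op 7: write(P1, v2, 121). refcount(pp3)=1 -> write in place. 5 ppages; refcounts: pp0:3 pp1:4 pp2:3 pp3:1 pp4:1
P0: v0 -> pp0 = 31
P1: v0 -> pp4 = 108
P2: v0 -> pp0 = 31
P3: v0 -> pp0 = 31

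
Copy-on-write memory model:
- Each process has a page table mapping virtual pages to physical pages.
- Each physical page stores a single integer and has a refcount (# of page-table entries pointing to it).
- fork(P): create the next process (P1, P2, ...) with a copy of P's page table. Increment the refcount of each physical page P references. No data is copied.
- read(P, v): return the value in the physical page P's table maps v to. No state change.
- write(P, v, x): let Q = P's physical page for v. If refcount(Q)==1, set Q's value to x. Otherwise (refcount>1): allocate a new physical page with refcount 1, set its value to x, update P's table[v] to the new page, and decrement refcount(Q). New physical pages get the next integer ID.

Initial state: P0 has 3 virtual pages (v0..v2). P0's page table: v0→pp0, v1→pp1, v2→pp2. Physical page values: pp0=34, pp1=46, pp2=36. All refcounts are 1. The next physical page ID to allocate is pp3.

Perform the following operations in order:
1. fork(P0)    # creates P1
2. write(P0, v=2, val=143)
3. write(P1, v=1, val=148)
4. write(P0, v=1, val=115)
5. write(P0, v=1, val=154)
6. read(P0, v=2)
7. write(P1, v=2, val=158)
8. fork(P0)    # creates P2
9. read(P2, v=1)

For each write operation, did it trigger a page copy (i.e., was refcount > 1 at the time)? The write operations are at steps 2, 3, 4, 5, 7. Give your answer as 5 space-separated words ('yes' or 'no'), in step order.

Op 1: fork(P0) -> P1. 3 ppages; refcounts: pp0:2 pp1:2 pp2:2
Op 2: write(P0, v2, 143). refcount(pp2)=2>1 -> COPY to pp3. 4 ppages; refcounts: pp0:2 pp1:2 pp2:1 pp3:1
Op 3: write(P1, v1, 148). refcount(pp1)=2>1 -> COPY to pp4. 5 ppages; refcounts: pp0:2 pp1:1 pp2:1 pp3:1 pp4:1
Op 4: write(P0, v1, 115). refcount(pp1)=1 -> write in place. 5 ppages; refcounts: pp0:2 pp1:1 pp2:1 pp3:1 pp4:1
Op 5: write(P0, v1, 154). refcount(pp1)=1 -> write in place. 5 ppages; refcounts: pp0:2 pp1:1 pp2:1 pp3:1 pp4:1
Op 6: read(P0, v2) -> 143. No state change.
Op 7: write(P1, v2, 158). refcount(pp2)=1 -> write in place. 5 ppages; refcounts: pp0:2 pp1:1 pp2:1 pp3:1 pp4:1
Op 8: fork(P0) -> P2. 5 ppages; refcounts: pp0:3 pp1:2 pp2:1 pp3:2 pp4:1
Op 9: read(P2, v1) -> 154. No state change.

yes yes no no no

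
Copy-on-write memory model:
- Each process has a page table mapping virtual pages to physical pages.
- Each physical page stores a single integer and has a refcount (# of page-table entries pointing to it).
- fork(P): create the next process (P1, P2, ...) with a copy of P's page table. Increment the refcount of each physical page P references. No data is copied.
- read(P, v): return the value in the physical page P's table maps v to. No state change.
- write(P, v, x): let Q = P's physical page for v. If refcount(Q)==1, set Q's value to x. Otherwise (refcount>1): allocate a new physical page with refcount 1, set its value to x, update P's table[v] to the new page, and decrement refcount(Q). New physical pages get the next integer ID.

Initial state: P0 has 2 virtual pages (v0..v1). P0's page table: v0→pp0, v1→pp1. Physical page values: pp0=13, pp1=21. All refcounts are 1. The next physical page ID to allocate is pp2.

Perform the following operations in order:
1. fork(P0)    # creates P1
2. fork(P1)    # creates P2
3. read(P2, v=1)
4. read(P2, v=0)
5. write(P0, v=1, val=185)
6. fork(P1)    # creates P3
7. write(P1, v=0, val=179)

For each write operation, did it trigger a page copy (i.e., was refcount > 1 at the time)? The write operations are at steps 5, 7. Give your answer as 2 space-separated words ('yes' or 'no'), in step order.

Op 1: fork(P0) -> P1. 2 ppages; refcounts: pp0:2 pp1:2
Op 2: fork(P1) -> P2. 2 ppages; refcounts: pp0:3 pp1:3
Op 3: read(P2, v1) -> 21. No state change.
Op 4: read(P2, v0) -> 13. No state change.
Op 5: write(P0, v1, 185). refcount(pp1)=3>1 -> COPY to pp2. 3 ppages; refcounts: pp0:3 pp1:2 pp2:1
Op 6: fork(P1) -> P3. 3 ppages; refcounts: pp0:4 pp1:3 pp2:1
Op 7: write(P1, v0, 179). refcount(pp0)=4>1 -> COPY to pp3. 4 ppages; refcounts: pp0:3 pp1:3 pp2:1 pp3:1

yes yes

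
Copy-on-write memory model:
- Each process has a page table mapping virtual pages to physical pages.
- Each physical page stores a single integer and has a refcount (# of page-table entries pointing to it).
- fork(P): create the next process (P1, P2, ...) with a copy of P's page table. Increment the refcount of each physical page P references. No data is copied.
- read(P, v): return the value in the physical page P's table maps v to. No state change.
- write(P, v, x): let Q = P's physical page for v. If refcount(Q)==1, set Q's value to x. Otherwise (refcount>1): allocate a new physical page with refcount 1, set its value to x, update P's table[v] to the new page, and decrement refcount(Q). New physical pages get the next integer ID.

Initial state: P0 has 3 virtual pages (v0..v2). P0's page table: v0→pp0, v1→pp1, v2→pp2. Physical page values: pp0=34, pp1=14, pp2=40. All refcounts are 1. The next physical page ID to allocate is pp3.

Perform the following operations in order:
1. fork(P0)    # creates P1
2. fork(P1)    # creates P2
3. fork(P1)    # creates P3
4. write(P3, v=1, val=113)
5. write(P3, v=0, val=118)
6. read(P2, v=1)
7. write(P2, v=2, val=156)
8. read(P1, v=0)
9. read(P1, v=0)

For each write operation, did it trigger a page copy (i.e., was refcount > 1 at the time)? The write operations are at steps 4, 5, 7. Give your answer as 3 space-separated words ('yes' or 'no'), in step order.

Op 1: fork(P0) -> P1. 3 ppages; refcounts: pp0:2 pp1:2 pp2:2
Op 2: fork(P1) -> P2. 3 ppages; refcounts: pp0:3 pp1:3 pp2:3
Op 3: fork(P1) -> P3. 3 ppages; refcounts: pp0:4 pp1:4 pp2:4
Op 4: write(P3, v1, 113). refcount(pp1)=4>1 -> COPY to pp3. 4 ppages; refcounts: pp0:4 pp1:3 pp2:4 pp3:1
Op 5: write(P3, v0, 118). refcount(pp0)=4>1 -> COPY to pp4. 5 ppages; refcounts: pp0:3 pp1:3 pp2:4 pp3:1 pp4:1
Op 6: read(P2, v1) -> 14. No state change.
Op 7: write(P2, v2, 156). refcount(pp2)=4>1 -> COPY to pp5. 6 ppages; refcounts: pp0:3 pp1:3 pp2:3 pp3:1 pp4:1 pp5:1
Op 8: read(P1, v0) -> 34. No state change.
Op 9: read(P1, v0) -> 34. No state change.

yes yes yes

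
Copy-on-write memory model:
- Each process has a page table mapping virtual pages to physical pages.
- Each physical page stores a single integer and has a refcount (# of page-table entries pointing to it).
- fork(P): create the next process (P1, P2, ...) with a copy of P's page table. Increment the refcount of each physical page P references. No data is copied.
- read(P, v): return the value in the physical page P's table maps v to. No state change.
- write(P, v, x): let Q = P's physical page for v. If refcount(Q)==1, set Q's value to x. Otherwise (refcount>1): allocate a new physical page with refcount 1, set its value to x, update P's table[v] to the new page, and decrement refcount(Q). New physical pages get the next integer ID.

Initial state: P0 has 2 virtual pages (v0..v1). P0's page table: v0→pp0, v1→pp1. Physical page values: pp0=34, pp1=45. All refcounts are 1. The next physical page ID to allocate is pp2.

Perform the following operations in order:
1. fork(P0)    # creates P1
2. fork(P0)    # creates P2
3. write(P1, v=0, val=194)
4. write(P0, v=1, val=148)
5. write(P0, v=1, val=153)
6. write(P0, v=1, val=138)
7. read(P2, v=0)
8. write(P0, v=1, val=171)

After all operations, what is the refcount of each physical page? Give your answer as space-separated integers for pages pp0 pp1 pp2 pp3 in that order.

Op 1: fork(P0) -> P1. 2 ppages; refcounts: pp0:2 pp1:2
Op 2: fork(P0) -> P2. 2 ppages; refcounts: pp0:3 pp1:3
Op 3: write(P1, v0, 194). refcount(pp0)=3>1 -> COPY to pp2. 3 ppages; refcounts: pp0:2 pp1:3 pp2:1
Op 4: write(P0, v1, 148). refcount(pp1)=3>1 -> COPY to pp3. 4 ppages; refcounts: pp0:2 pp1:2 pp2:1 pp3:1
Op 5: write(P0, v1, 153). refcount(pp3)=1 -> write in place. 4 ppages; refcounts: pp0:2 pp1:2 pp2:1 pp3:1
Op 6: write(P0, v1, 138). refcount(pp3)=1 -> write in place. 4 ppages; refcounts: pp0:2 pp1:2 pp2:1 pp3:1
Op 7: read(P2, v0) -> 34. No state change.
Op 8: write(P0, v1, 171). refcount(pp3)=1 -> write in place. 4 ppages; refcounts: pp0:2 pp1:2 pp2:1 pp3:1

Answer: 2 2 1 1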